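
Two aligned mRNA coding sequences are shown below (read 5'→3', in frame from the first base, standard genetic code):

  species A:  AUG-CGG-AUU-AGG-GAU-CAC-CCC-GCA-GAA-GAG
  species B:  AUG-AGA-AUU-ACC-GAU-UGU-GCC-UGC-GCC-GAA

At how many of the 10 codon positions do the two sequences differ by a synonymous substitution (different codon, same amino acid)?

2

Codon 1: AUG Met / AUG Met — identical.
Codon 2: CGG Arg / AGA Arg — synonymous.
Codon 3: AUU Ile / AUU Ile — identical.
Codon 4: AGG Arg / ACC Thr — nonsynonymous.
Codon 5: GAU Asp / GAU Asp — identical.
Codon 6: CAC His / UGU Cys — nonsynonymous.
Codon 7: CCC Pro / GCC Ala — nonsynonymous.
Codon 8: GCA Ala / UGC Cys — nonsynonymous.
Codon 9: GAA Glu / GCC Ala — nonsynonymous.
Codon 10: GAG Glu / GAA Glu — synonymous.
Synonymous differences: 2.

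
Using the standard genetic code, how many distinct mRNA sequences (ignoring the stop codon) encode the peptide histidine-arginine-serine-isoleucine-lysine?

432

His: 2 codons.
Arg: 6 codons.
Ser: 6 codons.
Ile: 3 codons.
Lys: 2 codons.
2 × 6 × 6 × 3 × 2 = 432.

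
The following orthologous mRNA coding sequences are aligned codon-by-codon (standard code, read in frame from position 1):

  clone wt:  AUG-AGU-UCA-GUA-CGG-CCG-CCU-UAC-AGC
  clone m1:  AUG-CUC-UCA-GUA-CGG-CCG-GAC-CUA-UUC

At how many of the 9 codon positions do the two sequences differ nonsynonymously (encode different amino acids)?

4

Codon 1: AUG Met / AUG Met — identical.
Codon 2: AGU Ser / CUC Leu — nonsynonymous.
Codon 3: UCA Ser / UCA Ser — identical.
Codon 4: GUA Val / GUA Val — identical.
Codon 5: CGG Arg / CGG Arg — identical.
Codon 6: CCG Pro / CCG Pro — identical.
Codon 7: CCU Pro / GAC Asp — nonsynonymous.
Codon 8: UAC Tyr / CUA Leu — nonsynonymous.
Codon 9: AGC Ser / UUC Phe — nonsynonymous.
Nonsynonymous differences: 4.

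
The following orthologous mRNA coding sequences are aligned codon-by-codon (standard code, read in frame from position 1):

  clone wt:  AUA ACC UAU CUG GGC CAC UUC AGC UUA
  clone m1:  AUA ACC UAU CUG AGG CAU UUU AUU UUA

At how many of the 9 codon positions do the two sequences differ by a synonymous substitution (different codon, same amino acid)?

Codon 1: AUA Ile / AUA Ile — identical.
Codon 2: ACC Thr / ACC Thr — identical.
Codon 3: UAU Tyr / UAU Tyr — identical.
Codon 4: CUG Leu / CUG Leu — identical.
Codon 5: GGC Gly / AGG Arg — nonsynonymous.
Codon 6: CAC His / CAU His — synonymous.
Codon 7: UUC Phe / UUU Phe — synonymous.
Codon 8: AGC Ser / AUU Ile — nonsynonymous.
Codon 9: UUA Leu / UUA Leu — identical.
Synonymous differences: 2.

2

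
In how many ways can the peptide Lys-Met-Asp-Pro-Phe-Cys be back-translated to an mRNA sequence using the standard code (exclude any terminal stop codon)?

Lys: 2 codons.
Met: 1 codon.
Asp: 2 codons.
Pro: 4 codons.
Phe: 2 codons.
Cys: 2 codons.
2 × 1 × 2 × 4 × 2 × 2 = 64.

64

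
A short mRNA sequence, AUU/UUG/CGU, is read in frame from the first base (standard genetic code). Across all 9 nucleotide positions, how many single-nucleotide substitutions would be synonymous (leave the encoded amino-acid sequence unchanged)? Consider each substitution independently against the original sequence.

Codon 1 (AUU, Ile): 2 synonymous substitutions.
Codon 2 (UUG, Leu): 2 synonymous substitutions.
Codon 3 (CGU, Arg): 3 synonymous substitutions.
Total: 2 + 2 + 3 = 7.

7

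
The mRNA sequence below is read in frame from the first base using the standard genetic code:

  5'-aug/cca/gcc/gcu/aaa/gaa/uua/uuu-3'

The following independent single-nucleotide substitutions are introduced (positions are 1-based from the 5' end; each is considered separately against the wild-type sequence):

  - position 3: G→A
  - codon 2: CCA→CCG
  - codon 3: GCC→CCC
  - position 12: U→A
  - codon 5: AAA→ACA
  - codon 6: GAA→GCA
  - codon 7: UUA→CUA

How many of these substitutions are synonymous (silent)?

3

Codon 1: AUG (Met) → AUA (Ile) — missense.
Codon 2: CCA (Pro) → CCG (Pro) — synonymous.
Codon 3: GCC (Ala) → CCC (Pro) — missense.
Codon 4: GCU (Ala) → GCA (Ala) — synonymous.
Codon 5: AAA (Lys) → ACA (Thr) — missense.
Codon 6: GAA (Glu) → GCA (Ala) — missense.
Codon 7: UUA (Leu) → CUA (Leu) — synonymous.
Synonymous: 3 of 7.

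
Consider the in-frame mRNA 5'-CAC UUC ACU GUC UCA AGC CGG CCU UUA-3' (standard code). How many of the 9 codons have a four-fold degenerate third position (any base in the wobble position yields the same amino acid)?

Codon 1 CAC (His): third position 2-fold.
Codon 2 UUC (Phe): third position 2-fold.
Codon 3 ACU (Thr): third position 4-fold.
Codon 4 GUC (Val): third position 4-fold.
Codon 5 UCA (Ser): third position 4-fold.
Codon 6 AGC (Ser): third position 2-fold.
Codon 7 CGG (Arg): third position 4-fold.
Codon 8 CCU (Pro): third position 4-fold.
Codon 9 UUA (Leu): third position 2-fold.
Four-fold degenerate third positions: 5.

5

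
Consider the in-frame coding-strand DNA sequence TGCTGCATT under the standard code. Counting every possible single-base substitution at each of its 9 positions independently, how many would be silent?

4

Codon 1 (TGC, Cys): 1 synonymous substitution.
Codon 2 (TGC, Cys): 1 synonymous substitution.
Codon 3 (ATT, Ile): 2 synonymous substitutions.
Total: 1 + 1 + 2 = 4.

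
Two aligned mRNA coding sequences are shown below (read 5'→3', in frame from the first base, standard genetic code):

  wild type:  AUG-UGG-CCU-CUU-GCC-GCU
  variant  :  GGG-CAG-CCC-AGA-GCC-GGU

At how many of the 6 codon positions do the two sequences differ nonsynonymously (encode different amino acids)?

Codon 1: AUG Met / GGG Gly — nonsynonymous.
Codon 2: UGG Trp / CAG Gln — nonsynonymous.
Codon 3: CCU Pro / CCC Pro — synonymous.
Codon 4: CUU Leu / AGA Arg — nonsynonymous.
Codon 5: GCC Ala / GCC Ala — identical.
Codon 6: GCU Ala / GGU Gly — nonsynonymous.
Nonsynonymous differences: 4.

4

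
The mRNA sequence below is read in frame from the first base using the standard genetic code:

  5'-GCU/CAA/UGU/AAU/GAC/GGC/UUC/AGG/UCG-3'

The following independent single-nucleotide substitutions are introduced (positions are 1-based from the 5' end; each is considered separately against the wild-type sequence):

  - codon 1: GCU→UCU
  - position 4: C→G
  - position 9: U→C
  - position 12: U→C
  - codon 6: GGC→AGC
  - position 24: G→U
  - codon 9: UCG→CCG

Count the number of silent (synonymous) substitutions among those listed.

Codon 1: GCU (Ala) → UCU (Ser) — missense.
Codon 2: CAA (Gln) → GAA (Glu) — missense.
Codon 3: UGU (Cys) → UGC (Cys) — synonymous.
Codon 4: AAU (Asn) → AAC (Asn) — synonymous.
Codon 6: GGC (Gly) → AGC (Ser) — missense.
Codon 8: AGG (Arg) → AGU (Ser) — missense.
Codon 9: UCG (Ser) → CCG (Pro) — missense.
Synonymous: 2 of 7.

2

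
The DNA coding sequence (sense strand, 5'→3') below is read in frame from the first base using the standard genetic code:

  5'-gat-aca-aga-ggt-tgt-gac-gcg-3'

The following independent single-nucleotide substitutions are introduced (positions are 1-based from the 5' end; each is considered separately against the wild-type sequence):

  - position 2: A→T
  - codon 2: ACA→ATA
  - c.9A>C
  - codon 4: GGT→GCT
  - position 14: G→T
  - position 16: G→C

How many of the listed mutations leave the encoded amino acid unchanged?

0

Codon 1: GAT (Asp) → GTT (Val) — missense.
Codon 2: ACA (Thr) → ATA (Ile) — missense.
Codon 3: AGA (Arg) → AGC (Ser) — missense.
Codon 4: GGT (Gly) → GCT (Ala) — missense.
Codon 5: TGT (Cys) → TTT (Phe) — missense.
Codon 6: GAC (Asp) → CAC (His) — missense.
Synonymous: 0 of 6.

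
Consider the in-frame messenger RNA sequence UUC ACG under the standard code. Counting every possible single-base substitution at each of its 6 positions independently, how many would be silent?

4

Codon 1 (UUC, Phe): 1 synonymous substitution.
Codon 2 (ACG, Thr): 3 synonymous substitutions.
Total: 1 + 3 = 4.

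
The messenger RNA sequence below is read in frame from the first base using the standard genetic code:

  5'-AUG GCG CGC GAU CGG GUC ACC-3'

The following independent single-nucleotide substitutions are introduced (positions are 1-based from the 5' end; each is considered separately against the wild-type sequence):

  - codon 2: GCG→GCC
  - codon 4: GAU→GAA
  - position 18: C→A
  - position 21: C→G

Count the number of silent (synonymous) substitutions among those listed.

Codon 2: GCG (Ala) → GCC (Ala) — synonymous.
Codon 4: GAU (Asp) → GAA (Glu) — missense.
Codon 6: GUC (Val) → GUA (Val) — synonymous.
Codon 7: ACC (Thr) → ACG (Thr) — synonymous.
Synonymous: 3 of 4.

3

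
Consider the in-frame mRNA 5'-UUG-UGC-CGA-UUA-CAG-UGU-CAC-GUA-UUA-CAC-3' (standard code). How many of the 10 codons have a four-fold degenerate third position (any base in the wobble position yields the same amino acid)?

Codon 1 UUG (Leu): third position 2-fold.
Codon 2 UGC (Cys): third position 2-fold.
Codon 3 CGA (Arg): third position 4-fold.
Codon 4 UUA (Leu): third position 2-fold.
Codon 5 CAG (Gln): third position 2-fold.
Codon 6 UGU (Cys): third position 2-fold.
Codon 7 CAC (His): third position 2-fold.
Codon 8 GUA (Val): third position 4-fold.
Codon 9 UUA (Leu): third position 2-fold.
Codon 10 CAC (His): third position 2-fold.
Four-fold degenerate third positions: 2.

2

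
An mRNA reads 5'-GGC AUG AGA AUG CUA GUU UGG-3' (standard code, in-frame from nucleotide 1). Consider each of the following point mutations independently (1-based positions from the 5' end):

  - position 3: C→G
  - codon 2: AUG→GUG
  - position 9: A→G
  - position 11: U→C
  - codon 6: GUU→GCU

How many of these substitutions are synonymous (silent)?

Codon 1: GGC (Gly) → GGG (Gly) — synonymous.
Codon 2: AUG (Met) → GUG (Val) — missense.
Codon 3: AGA (Arg) → AGG (Arg) — synonymous.
Codon 4: AUG (Met) → ACG (Thr) — missense.
Codon 6: GUU (Val) → GCU (Ala) — missense.
Synonymous: 2 of 5.

2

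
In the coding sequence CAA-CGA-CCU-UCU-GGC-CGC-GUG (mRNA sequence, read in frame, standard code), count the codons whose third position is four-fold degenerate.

Codon 1 CAA (Gln): third position 2-fold.
Codon 2 CGA (Arg): third position 4-fold.
Codon 3 CCU (Pro): third position 4-fold.
Codon 4 UCU (Ser): third position 4-fold.
Codon 5 GGC (Gly): third position 4-fold.
Codon 6 CGC (Arg): third position 4-fold.
Codon 7 GUG (Val): third position 4-fold.
Four-fold degenerate third positions: 6.

6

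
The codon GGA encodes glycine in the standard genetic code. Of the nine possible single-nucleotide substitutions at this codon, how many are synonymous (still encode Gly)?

Position 1: none → 0 synonymous.
Position 2: none → 0 synonymous.
Position 3: GGT, GGC, GGG → 3 synonymous.
Total: 0 + 0 + 3 = 3.

3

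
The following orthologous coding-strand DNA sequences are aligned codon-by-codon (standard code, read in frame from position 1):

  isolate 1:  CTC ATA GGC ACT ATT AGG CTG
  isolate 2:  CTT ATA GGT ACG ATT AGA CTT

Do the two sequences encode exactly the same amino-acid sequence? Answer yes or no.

yes

Codon 1: CTC Leu / CTT Leu — synonymous.
Codon 2: ATA Ile / ATA Ile — identical.
Codon 3: GGC Gly / GGT Gly — synonymous.
Codon 4: ACT Thr / ACG Thr — synonymous.
Codon 5: ATT Ile / ATT Ile — identical.
Codon 6: AGG Arg / AGA Arg — synonymous.
Codon 7: CTG Leu / CTT Leu — synonymous.
Nonsynonymous differences: 0 → same protein.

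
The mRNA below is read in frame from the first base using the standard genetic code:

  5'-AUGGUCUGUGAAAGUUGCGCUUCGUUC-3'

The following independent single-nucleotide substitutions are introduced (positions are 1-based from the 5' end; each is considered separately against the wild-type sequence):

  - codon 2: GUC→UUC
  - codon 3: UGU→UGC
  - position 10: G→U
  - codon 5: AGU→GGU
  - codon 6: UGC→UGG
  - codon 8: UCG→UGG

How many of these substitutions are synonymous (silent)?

Codon 2: GUC (Val) → UUC (Phe) — missense.
Codon 3: UGU (Cys) → UGC (Cys) — synonymous.
Codon 4: GAA (Glu) → UAA (Stop) — nonsense.
Codon 5: AGU (Ser) → GGU (Gly) — missense.
Codon 6: UGC (Cys) → UGG (Trp) — missense.
Codon 8: UCG (Ser) → UGG (Trp) — missense.
Synonymous: 1 of 6.

1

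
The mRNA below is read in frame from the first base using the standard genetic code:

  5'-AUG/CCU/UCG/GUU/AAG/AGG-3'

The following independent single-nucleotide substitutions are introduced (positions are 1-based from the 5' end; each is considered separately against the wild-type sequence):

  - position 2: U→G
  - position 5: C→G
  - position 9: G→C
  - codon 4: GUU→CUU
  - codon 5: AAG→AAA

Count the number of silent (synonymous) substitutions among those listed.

2

Codon 1: AUG (Met) → AGG (Arg) — missense.
Codon 2: CCU (Pro) → CGU (Arg) — missense.
Codon 3: UCG (Ser) → UCC (Ser) — synonymous.
Codon 4: GUU (Val) → CUU (Leu) — missense.
Codon 5: AAG (Lys) → AAA (Lys) — synonymous.
Synonymous: 2 of 5.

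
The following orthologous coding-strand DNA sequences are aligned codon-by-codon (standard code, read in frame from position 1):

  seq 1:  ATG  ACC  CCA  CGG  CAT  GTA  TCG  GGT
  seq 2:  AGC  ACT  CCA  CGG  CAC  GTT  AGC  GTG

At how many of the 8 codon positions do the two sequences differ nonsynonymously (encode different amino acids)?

2

Codon 1: ATG Met / AGC Ser — nonsynonymous.
Codon 2: ACC Thr / ACT Thr — synonymous.
Codon 3: CCA Pro / CCA Pro — identical.
Codon 4: CGG Arg / CGG Arg — identical.
Codon 5: CAT His / CAC His — synonymous.
Codon 6: GTA Val / GTT Val — synonymous.
Codon 7: TCG Ser / AGC Ser — synonymous.
Codon 8: GGT Gly / GTG Val — nonsynonymous.
Nonsynonymous differences: 2.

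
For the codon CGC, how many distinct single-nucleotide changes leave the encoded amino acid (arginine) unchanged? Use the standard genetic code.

Position 1: none → 0 synonymous.
Position 2: none → 0 synonymous.
Position 3: CGU, CGA, CGG → 3 synonymous.
Total: 0 + 0 + 3 = 3.

3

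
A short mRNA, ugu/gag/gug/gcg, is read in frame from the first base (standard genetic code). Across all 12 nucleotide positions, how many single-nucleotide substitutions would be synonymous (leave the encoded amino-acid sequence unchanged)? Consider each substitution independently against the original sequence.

8

Codon 1 (UGU, Cys): 1 synonymous substitution.
Codon 2 (GAG, Glu): 1 synonymous substitution.
Codon 3 (GUG, Val): 3 synonymous substitutions.
Codon 4 (GCG, Ala): 3 synonymous substitutions.
Total: 1 + 1 + 3 + 3 = 8.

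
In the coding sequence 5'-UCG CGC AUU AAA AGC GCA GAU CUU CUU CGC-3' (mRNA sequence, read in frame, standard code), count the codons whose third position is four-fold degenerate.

6

Codon 1 UCG (Ser): third position 4-fold.
Codon 2 CGC (Arg): third position 4-fold.
Codon 3 AUU (Ile): third position 3-fold.
Codon 4 AAA (Lys): third position 2-fold.
Codon 5 AGC (Ser): third position 2-fold.
Codon 6 GCA (Ala): third position 4-fold.
Codon 7 GAU (Asp): third position 2-fold.
Codon 8 CUU (Leu): third position 4-fold.
Codon 9 CUU (Leu): third position 4-fold.
Codon 10 CGC (Arg): third position 4-fold.
Four-fold degenerate third positions: 6.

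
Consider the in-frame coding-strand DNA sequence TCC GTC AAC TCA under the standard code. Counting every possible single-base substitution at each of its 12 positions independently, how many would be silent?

Codon 1 (TCC, Ser): 3 synonymous substitutions.
Codon 2 (GTC, Val): 3 synonymous substitutions.
Codon 3 (AAC, Asn): 1 synonymous substitution.
Codon 4 (TCA, Ser): 3 synonymous substitutions.
Total: 3 + 3 + 1 + 3 = 10.

10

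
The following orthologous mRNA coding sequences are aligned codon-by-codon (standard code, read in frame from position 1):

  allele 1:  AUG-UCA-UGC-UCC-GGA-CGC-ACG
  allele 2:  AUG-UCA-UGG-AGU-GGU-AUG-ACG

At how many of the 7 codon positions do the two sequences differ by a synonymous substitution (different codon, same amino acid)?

2

Codon 1: AUG Met / AUG Met — identical.
Codon 2: UCA Ser / UCA Ser — identical.
Codon 3: UGC Cys / UGG Trp — nonsynonymous.
Codon 4: UCC Ser / AGU Ser — synonymous.
Codon 5: GGA Gly / GGU Gly — synonymous.
Codon 6: CGC Arg / AUG Met — nonsynonymous.
Codon 7: ACG Thr / ACG Thr — identical.
Synonymous differences: 2.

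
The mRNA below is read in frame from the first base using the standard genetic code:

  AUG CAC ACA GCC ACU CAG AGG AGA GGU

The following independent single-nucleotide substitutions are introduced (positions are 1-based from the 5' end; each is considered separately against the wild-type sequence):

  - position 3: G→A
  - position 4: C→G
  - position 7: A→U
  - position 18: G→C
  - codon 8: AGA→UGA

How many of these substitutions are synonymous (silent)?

0

Codon 1: AUG (Met) → AUA (Ile) — missense.
Codon 2: CAC (His) → GAC (Asp) — missense.
Codon 3: ACA (Thr) → UCA (Ser) — missense.
Codon 6: CAG (Gln) → CAC (His) — missense.
Codon 8: AGA (Arg) → UGA (Stop) — nonsense.
Synonymous: 0 of 5.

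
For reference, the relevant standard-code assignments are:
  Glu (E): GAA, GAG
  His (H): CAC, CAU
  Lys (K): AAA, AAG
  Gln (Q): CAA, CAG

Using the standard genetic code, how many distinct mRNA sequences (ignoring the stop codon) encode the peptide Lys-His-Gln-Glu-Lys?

32

Lys: 2 codons.
His: 2 codons.
Gln: 2 codons.
Glu: 2 codons.
Lys: 2 codons.
2 × 2 × 2 × 2 × 2 = 32.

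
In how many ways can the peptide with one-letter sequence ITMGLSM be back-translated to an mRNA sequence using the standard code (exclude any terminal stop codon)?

1728

Ile: 3 codons.
Thr: 4 codons.
Met: 1 codon.
Gly: 4 codons.
Leu: 6 codons.
Ser: 6 codons.
Met: 1 codon.
3 × 4 × 1 × 4 × 6 × 6 × 1 = 1728.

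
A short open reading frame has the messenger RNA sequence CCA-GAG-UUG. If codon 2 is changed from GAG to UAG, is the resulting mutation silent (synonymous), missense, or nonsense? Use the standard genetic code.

Position 4 falls in codon 2: GAG → Glu.
After the substitution the codon is UAG → Stop.
The new codon is a stop codon, so this is a nonsense mutation.

nonsense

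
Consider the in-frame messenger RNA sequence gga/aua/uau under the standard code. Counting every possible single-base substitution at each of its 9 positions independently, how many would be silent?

6

Codon 1 (GGA, Gly): 3 synonymous substitutions.
Codon 2 (AUA, Ile): 2 synonymous substitutions.
Codon 3 (UAU, Tyr): 1 synonymous substitution.
Total: 3 + 2 + 1 = 6.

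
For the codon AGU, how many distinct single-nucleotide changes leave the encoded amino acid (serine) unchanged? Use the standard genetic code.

1

Position 1: none → 0 synonymous.
Position 2: none → 0 synonymous.
Position 3: AGC → 1 synonymous.
Total: 0 + 0 + 1 = 1.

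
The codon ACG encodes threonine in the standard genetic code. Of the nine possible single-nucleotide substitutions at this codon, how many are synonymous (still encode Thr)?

3

Position 1: none → 0 synonymous.
Position 2: none → 0 synonymous.
Position 3: ACU, ACC, ACA → 3 synonymous.
Total: 0 + 0 + 3 = 3.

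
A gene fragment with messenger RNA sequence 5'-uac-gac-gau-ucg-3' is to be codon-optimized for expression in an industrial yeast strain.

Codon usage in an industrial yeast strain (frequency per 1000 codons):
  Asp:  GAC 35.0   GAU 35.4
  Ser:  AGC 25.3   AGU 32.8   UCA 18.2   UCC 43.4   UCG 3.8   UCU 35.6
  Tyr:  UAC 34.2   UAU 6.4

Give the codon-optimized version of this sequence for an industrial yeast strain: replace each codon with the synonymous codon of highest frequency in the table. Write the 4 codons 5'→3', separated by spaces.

Codon 1 (Tyr): best is UAC at 34.2.
Codon 2 (Asp): best is GAU at 35.4.
Codon 3 (Asp): best is GAU at 35.4.
Codon 4 (Ser): best is UCC at 43.4.

UAC GAU GAU UCC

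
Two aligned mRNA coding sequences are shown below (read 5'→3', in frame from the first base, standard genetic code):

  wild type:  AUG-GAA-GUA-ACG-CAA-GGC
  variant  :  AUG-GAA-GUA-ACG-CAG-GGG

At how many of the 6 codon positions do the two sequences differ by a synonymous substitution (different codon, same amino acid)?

Codon 1: AUG Met / AUG Met — identical.
Codon 2: GAA Glu / GAA Glu — identical.
Codon 3: GUA Val / GUA Val — identical.
Codon 4: ACG Thr / ACG Thr — identical.
Codon 5: CAA Gln / CAG Gln — synonymous.
Codon 6: GGC Gly / GGG Gly — synonymous.
Synonymous differences: 2.

2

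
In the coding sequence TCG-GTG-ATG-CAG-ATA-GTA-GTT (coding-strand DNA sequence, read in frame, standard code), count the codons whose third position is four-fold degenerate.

Codon 1 TCG (Ser): third position 4-fold.
Codon 2 GTG (Val): third position 4-fold.
Codon 3 ATG (Met): third position 1-fold.
Codon 4 CAG (Gln): third position 2-fold.
Codon 5 ATA (Ile): third position 3-fold.
Codon 6 GTA (Val): third position 4-fold.
Codon 7 GTT (Val): third position 4-fold.
Four-fold degenerate third positions: 4.

4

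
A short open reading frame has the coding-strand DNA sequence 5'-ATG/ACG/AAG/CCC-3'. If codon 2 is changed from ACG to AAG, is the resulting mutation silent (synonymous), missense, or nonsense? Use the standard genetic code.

missense

Position 5 falls in codon 2: ACG → Thr.
After the substitution the codon is AAG → Lys.
Thr ≠ Lys, so this is a missense mutation.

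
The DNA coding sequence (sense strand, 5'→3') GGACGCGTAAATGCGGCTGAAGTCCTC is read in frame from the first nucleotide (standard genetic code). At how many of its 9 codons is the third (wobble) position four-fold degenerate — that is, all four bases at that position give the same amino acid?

Codon 1 GGA (Gly): third position 4-fold.
Codon 2 CGC (Arg): third position 4-fold.
Codon 3 GTA (Val): third position 4-fold.
Codon 4 AAT (Asn): third position 2-fold.
Codon 5 GCG (Ala): third position 4-fold.
Codon 6 GCT (Ala): third position 4-fold.
Codon 7 GAA (Glu): third position 2-fold.
Codon 8 GTC (Val): third position 4-fold.
Codon 9 CTC (Leu): third position 4-fold.
Four-fold degenerate third positions: 7.

7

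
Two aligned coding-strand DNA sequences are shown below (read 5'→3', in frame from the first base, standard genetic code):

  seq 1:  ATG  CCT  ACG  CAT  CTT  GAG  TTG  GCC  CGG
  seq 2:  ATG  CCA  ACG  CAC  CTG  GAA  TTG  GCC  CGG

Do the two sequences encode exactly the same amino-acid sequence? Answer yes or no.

yes

Codon 1: ATG Met / ATG Met — identical.
Codon 2: CCT Pro / CCA Pro — synonymous.
Codon 3: ACG Thr / ACG Thr — identical.
Codon 4: CAT His / CAC His — synonymous.
Codon 5: CTT Leu / CTG Leu — synonymous.
Codon 6: GAG Glu / GAA Glu — synonymous.
Codon 7: TTG Leu / TTG Leu — identical.
Codon 8: GCC Ala / GCC Ala — identical.
Codon 9: CGG Arg / CGG Arg — identical.
Nonsynonymous differences: 0 → same protein.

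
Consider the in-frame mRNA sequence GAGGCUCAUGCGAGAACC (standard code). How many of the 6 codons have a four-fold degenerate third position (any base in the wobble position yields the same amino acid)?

Codon 1 GAG (Glu): third position 2-fold.
Codon 2 GCU (Ala): third position 4-fold.
Codon 3 CAU (His): third position 2-fold.
Codon 4 GCG (Ala): third position 4-fold.
Codon 5 AGA (Arg): third position 2-fold.
Codon 6 ACC (Thr): third position 4-fold.
Four-fold degenerate third positions: 3.

3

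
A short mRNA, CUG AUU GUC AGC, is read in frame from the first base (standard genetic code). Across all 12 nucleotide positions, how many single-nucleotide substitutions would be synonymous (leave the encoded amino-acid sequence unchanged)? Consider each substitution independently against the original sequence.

10

Codon 1 (CUG, Leu): 4 synonymous substitutions.
Codon 2 (AUU, Ile): 2 synonymous substitutions.
Codon 3 (GUC, Val): 3 synonymous substitutions.
Codon 4 (AGC, Ser): 1 synonymous substitution.
Total: 4 + 2 + 3 + 1 = 10.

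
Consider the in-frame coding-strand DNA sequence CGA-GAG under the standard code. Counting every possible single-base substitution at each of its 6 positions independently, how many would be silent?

Codon 1 (CGA, Arg): 4 synonymous substitutions.
Codon 2 (GAG, Glu): 1 synonymous substitution.
Total: 4 + 1 = 5.

5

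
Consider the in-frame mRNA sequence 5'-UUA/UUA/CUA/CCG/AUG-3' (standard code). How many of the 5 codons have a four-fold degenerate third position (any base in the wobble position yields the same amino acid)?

2

Codon 1 UUA (Leu): third position 2-fold.
Codon 2 UUA (Leu): third position 2-fold.
Codon 3 CUA (Leu): third position 4-fold.
Codon 4 CCG (Pro): third position 4-fold.
Codon 5 AUG (Met): third position 1-fold.
Four-fold degenerate third positions: 2.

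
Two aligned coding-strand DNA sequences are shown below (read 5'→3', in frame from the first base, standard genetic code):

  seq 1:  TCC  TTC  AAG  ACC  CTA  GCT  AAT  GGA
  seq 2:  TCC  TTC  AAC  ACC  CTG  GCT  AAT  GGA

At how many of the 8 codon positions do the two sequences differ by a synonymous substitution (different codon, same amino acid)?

Codon 1: TCC Ser / TCC Ser — identical.
Codon 2: TTC Phe / TTC Phe — identical.
Codon 3: AAG Lys / AAC Asn — nonsynonymous.
Codon 4: ACC Thr / ACC Thr — identical.
Codon 5: CTA Leu / CTG Leu — synonymous.
Codon 6: GCT Ala / GCT Ala — identical.
Codon 7: AAT Asn / AAT Asn — identical.
Codon 8: GGA Gly / GGA Gly — identical.
Synonymous differences: 1.

1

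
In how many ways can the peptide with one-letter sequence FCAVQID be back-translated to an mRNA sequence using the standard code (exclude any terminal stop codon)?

768

Phe: 2 codons.
Cys: 2 codons.
Ala: 4 codons.
Val: 4 codons.
Gln: 2 codons.
Ile: 3 codons.
Asp: 2 codons.
2 × 2 × 4 × 4 × 2 × 3 × 2 = 768.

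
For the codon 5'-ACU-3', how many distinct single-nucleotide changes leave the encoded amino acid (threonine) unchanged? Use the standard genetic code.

Position 1: none → 0 synonymous.
Position 2: none → 0 synonymous.
Position 3: ACC, ACA, ACG → 3 synonymous.
Total: 0 + 0 + 3 = 3.

3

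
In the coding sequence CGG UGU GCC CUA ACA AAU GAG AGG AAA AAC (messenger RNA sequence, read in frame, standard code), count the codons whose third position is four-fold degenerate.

Codon 1 CGG (Arg): third position 4-fold.
Codon 2 UGU (Cys): third position 2-fold.
Codon 3 GCC (Ala): third position 4-fold.
Codon 4 CUA (Leu): third position 4-fold.
Codon 5 ACA (Thr): third position 4-fold.
Codon 6 AAU (Asn): third position 2-fold.
Codon 7 GAG (Glu): third position 2-fold.
Codon 8 AGG (Arg): third position 2-fold.
Codon 9 AAA (Lys): third position 2-fold.
Codon 10 AAC (Asn): third position 2-fold.
Four-fold degenerate third positions: 4.

4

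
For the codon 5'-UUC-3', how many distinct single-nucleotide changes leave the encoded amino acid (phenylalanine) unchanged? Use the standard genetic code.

Position 1: none → 0 synonymous.
Position 2: none → 0 synonymous.
Position 3: UUU → 1 synonymous.
Total: 0 + 0 + 1 = 1.

1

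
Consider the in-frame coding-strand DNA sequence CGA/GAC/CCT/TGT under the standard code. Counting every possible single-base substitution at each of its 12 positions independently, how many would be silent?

Codon 1 (CGA, Arg): 4 synonymous substitutions.
Codon 2 (GAC, Asp): 1 synonymous substitution.
Codon 3 (CCT, Pro): 3 synonymous substitutions.
Codon 4 (TGT, Cys): 1 synonymous substitution.
Total: 4 + 1 + 3 + 1 = 9.

9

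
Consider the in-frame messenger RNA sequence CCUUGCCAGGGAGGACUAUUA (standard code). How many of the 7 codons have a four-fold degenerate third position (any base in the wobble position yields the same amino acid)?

4

Codon 1 CCU (Pro): third position 4-fold.
Codon 2 UGC (Cys): third position 2-fold.
Codon 3 CAG (Gln): third position 2-fold.
Codon 4 GGA (Gly): third position 4-fold.
Codon 5 GGA (Gly): third position 4-fold.
Codon 6 CUA (Leu): third position 4-fold.
Codon 7 UUA (Leu): third position 2-fold.
Four-fold degenerate third positions: 4.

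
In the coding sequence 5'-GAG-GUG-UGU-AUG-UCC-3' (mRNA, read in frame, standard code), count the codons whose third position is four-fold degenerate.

Codon 1 GAG (Glu): third position 2-fold.
Codon 2 GUG (Val): third position 4-fold.
Codon 3 UGU (Cys): third position 2-fold.
Codon 4 AUG (Met): third position 1-fold.
Codon 5 UCC (Ser): third position 4-fold.
Four-fold degenerate third positions: 2.

2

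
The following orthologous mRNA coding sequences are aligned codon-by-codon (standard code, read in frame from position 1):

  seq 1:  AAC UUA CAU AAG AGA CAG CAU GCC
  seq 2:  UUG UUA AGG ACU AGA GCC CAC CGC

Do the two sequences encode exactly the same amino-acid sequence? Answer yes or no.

Codon 1: AAC Asn / UUG Leu — nonsynonymous.
Codon 2: UUA Leu / UUA Leu — identical.
Codon 3: CAU His / AGG Arg — nonsynonymous.
Codon 4: AAG Lys / ACU Thr — nonsynonymous.
Codon 5: AGA Arg / AGA Arg — identical.
Codon 6: CAG Gln / GCC Ala — nonsynonymous.
Codon 7: CAU His / CAC His — synonymous.
Codon 8: GCC Ala / CGC Arg — nonsynonymous.
Nonsynonymous differences: 5 → different protein.

no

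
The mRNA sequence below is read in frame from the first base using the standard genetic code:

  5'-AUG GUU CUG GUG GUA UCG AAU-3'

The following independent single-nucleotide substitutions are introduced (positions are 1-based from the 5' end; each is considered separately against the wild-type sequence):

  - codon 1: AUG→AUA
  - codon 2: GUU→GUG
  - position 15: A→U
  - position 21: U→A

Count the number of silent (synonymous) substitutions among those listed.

Codon 1: AUG (Met) → AUA (Ile) — missense.
Codon 2: GUU (Val) → GUG (Val) — synonymous.
Codon 5: GUA (Val) → GUU (Val) — synonymous.
Codon 7: AAU (Asn) → AAA (Lys) — missense.
Synonymous: 2 of 4.

2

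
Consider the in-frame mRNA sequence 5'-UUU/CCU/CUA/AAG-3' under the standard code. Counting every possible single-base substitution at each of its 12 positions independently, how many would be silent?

9

Codon 1 (UUU, Phe): 1 synonymous substitution.
Codon 2 (CCU, Pro): 3 synonymous substitutions.
Codon 3 (CUA, Leu): 4 synonymous substitutions.
Codon 4 (AAG, Lys): 1 synonymous substitution.
Total: 1 + 3 + 4 + 1 = 9.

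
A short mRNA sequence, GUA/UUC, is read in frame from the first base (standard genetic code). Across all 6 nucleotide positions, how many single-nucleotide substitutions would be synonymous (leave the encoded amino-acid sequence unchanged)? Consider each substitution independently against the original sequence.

Codon 1 (GUA, Val): 3 synonymous substitutions.
Codon 2 (UUC, Phe): 1 synonymous substitution.
Total: 3 + 1 = 4.

4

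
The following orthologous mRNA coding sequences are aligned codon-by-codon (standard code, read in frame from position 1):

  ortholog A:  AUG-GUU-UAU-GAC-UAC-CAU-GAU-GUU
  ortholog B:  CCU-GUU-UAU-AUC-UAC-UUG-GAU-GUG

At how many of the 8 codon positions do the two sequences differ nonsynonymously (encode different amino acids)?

Codon 1: AUG Met / CCU Pro — nonsynonymous.
Codon 2: GUU Val / GUU Val — identical.
Codon 3: UAU Tyr / UAU Tyr — identical.
Codon 4: GAC Asp / AUC Ile — nonsynonymous.
Codon 5: UAC Tyr / UAC Tyr — identical.
Codon 6: CAU His / UUG Leu — nonsynonymous.
Codon 7: GAU Asp / GAU Asp — identical.
Codon 8: GUU Val / GUG Val — synonymous.
Nonsynonymous differences: 3.

3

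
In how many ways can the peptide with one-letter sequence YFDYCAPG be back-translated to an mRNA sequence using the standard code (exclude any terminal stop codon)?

2048

Tyr: 2 codons.
Phe: 2 codons.
Asp: 2 codons.
Tyr: 2 codons.
Cys: 2 codons.
Ala: 4 codons.
Pro: 4 codons.
Gly: 4 codons.
2 × 2 × 2 × 2 × 2 × 4 × 4 × 4 = 2048.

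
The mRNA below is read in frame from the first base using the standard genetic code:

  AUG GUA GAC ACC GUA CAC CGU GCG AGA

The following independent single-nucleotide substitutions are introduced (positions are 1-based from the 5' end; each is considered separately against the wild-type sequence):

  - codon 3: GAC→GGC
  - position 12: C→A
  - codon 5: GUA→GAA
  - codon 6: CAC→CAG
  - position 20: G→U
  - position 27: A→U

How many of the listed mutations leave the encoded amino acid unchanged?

1

Codon 3: GAC (Asp) → GGC (Gly) — missense.
Codon 4: ACC (Thr) → ACA (Thr) — synonymous.
Codon 5: GUA (Val) → GAA (Glu) — missense.
Codon 6: CAC (His) → CAG (Gln) — missense.
Codon 7: CGU (Arg) → CUU (Leu) — missense.
Codon 9: AGA (Arg) → AGU (Ser) — missense.
Synonymous: 1 of 6.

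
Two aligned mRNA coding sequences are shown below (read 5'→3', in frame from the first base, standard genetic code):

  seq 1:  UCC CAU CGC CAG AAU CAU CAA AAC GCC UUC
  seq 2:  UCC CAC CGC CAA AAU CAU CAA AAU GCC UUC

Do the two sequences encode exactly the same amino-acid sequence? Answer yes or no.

Codon 1: UCC Ser / UCC Ser — identical.
Codon 2: CAU His / CAC His — synonymous.
Codon 3: CGC Arg / CGC Arg — identical.
Codon 4: CAG Gln / CAA Gln — synonymous.
Codon 5: AAU Asn / AAU Asn — identical.
Codon 6: CAU His / CAU His — identical.
Codon 7: CAA Gln / CAA Gln — identical.
Codon 8: AAC Asn / AAU Asn — synonymous.
Codon 9: GCC Ala / GCC Ala — identical.
Codon 10: UUC Phe / UUC Phe — identical.
Nonsynonymous differences: 0 → same protein.

yes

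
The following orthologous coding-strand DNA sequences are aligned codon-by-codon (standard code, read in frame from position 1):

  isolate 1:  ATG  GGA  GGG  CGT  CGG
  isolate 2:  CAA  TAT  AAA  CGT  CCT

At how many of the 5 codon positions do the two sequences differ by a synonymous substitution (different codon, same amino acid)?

0

Codon 1: ATG Met / CAA Gln — nonsynonymous.
Codon 2: GGA Gly / TAT Tyr — nonsynonymous.
Codon 3: GGG Gly / AAA Lys — nonsynonymous.
Codon 4: CGT Arg / CGT Arg — identical.
Codon 5: CGG Arg / CCT Pro — nonsynonymous.
Synonymous differences: 0.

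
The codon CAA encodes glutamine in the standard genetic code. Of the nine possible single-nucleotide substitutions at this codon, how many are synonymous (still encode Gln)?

1

Position 1: none → 0 synonymous.
Position 2: none → 0 synonymous.
Position 3: CAG → 1 synonymous.
Total: 0 + 0 + 1 = 1.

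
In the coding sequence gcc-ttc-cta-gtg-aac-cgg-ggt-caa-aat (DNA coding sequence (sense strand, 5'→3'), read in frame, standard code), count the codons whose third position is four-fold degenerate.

5

Codon 1 GCC (Ala): third position 4-fold.
Codon 2 TTC (Phe): third position 2-fold.
Codon 3 CTA (Leu): third position 4-fold.
Codon 4 GTG (Val): third position 4-fold.
Codon 5 AAC (Asn): third position 2-fold.
Codon 6 CGG (Arg): third position 4-fold.
Codon 7 GGT (Gly): third position 4-fold.
Codon 8 CAA (Gln): third position 2-fold.
Codon 9 AAT (Asn): third position 2-fold.
Four-fold degenerate third positions: 5.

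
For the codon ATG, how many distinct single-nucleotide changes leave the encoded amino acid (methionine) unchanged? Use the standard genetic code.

0

Position 1: none → 0 synonymous.
Position 2: none → 0 synonymous.
Position 3: none → 0 synonymous.
Total: 0 + 0 + 0 = 0.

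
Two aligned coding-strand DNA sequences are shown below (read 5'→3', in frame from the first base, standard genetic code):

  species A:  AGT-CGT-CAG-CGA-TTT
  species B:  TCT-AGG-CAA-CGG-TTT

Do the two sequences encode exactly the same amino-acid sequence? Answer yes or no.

yes

Codon 1: AGT Ser / TCT Ser — synonymous.
Codon 2: CGT Arg / AGG Arg — synonymous.
Codon 3: CAG Gln / CAA Gln — synonymous.
Codon 4: CGA Arg / CGG Arg — synonymous.
Codon 5: TTT Phe / TTT Phe — identical.
Nonsynonymous differences: 0 → same protein.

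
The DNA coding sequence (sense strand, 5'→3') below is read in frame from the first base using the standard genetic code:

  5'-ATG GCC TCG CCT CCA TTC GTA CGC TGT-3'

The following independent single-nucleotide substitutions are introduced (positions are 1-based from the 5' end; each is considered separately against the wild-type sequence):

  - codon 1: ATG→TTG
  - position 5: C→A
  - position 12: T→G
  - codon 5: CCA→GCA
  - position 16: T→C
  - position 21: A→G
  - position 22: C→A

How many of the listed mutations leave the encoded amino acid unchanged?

2

Codon 1: ATG (Met) → TTG (Leu) — missense.
Codon 2: GCC (Ala) → GAC (Asp) — missense.
Codon 4: CCT (Pro) → CCG (Pro) — synonymous.
Codon 5: CCA (Pro) → GCA (Ala) — missense.
Codon 6: TTC (Phe) → CTC (Leu) — missense.
Codon 7: GTA (Val) → GTG (Val) — synonymous.
Codon 8: CGC (Arg) → AGC (Ser) — missense.
Synonymous: 2 of 7.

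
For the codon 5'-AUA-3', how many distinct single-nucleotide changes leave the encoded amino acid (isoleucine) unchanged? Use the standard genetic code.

Position 1: none → 0 synonymous.
Position 2: none → 0 synonymous.
Position 3: AUU, AUC → 2 synonymous.
Total: 0 + 0 + 2 = 2.

2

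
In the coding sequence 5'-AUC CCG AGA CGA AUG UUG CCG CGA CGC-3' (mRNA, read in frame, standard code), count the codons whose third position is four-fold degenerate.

5

Codon 1 AUC (Ile): third position 3-fold.
Codon 2 CCG (Pro): third position 4-fold.
Codon 3 AGA (Arg): third position 2-fold.
Codon 4 CGA (Arg): third position 4-fold.
Codon 5 AUG (Met): third position 1-fold.
Codon 6 UUG (Leu): third position 2-fold.
Codon 7 CCG (Pro): third position 4-fold.
Codon 8 CGA (Arg): third position 4-fold.
Codon 9 CGC (Arg): third position 4-fold.
Four-fold degenerate third positions: 5.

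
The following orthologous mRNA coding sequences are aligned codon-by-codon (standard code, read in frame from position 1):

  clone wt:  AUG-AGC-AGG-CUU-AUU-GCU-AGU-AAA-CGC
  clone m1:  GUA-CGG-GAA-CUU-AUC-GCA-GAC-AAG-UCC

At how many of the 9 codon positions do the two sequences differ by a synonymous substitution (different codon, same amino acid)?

Codon 1: AUG Met / GUA Val — nonsynonymous.
Codon 2: AGC Ser / CGG Arg — nonsynonymous.
Codon 3: AGG Arg / GAA Glu — nonsynonymous.
Codon 4: CUU Leu / CUU Leu — identical.
Codon 5: AUU Ile / AUC Ile — synonymous.
Codon 6: GCU Ala / GCA Ala — synonymous.
Codon 7: AGU Ser / GAC Asp — nonsynonymous.
Codon 8: AAA Lys / AAG Lys — synonymous.
Codon 9: CGC Arg / UCC Ser — nonsynonymous.
Synonymous differences: 3.

3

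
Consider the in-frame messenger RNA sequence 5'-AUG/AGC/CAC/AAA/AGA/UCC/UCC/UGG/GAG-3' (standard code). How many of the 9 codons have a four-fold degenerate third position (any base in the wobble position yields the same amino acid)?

Codon 1 AUG (Met): third position 1-fold.
Codon 2 AGC (Ser): third position 2-fold.
Codon 3 CAC (His): third position 2-fold.
Codon 4 AAA (Lys): third position 2-fold.
Codon 5 AGA (Arg): third position 2-fold.
Codon 6 UCC (Ser): third position 4-fold.
Codon 7 UCC (Ser): third position 4-fold.
Codon 8 UGG (Trp): third position 1-fold.
Codon 9 GAG (Glu): third position 2-fold.
Four-fold degenerate third positions: 2.

2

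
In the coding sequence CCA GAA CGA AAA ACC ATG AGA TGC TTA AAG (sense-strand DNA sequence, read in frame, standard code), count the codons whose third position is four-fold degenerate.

Codon 1 CCA (Pro): third position 4-fold.
Codon 2 GAA (Glu): third position 2-fold.
Codon 3 CGA (Arg): third position 4-fold.
Codon 4 AAA (Lys): third position 2-fold.
Codon 5 ACC (Thr): third position 4-fold.
Codon 6 ATG (Met): third position 1-fold.
Codon 7 AGA (Arg): third position 2-fold.
Codon 8 TGC (Cys): third position 2-fold.
Codon 9 TTA (Leu): third position 2-fold.
Codon 10 AAG (Lys): third position 2-fold.
Four-fold degenerate third positions: 3.

3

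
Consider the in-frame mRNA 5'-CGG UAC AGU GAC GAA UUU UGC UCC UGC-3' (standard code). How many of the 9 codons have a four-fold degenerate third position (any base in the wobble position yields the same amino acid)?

Codon 1 CGG (Arg): third position 4-fold.
Codon 2 UAC (Tyr): third position 2-fold.
Codon 3 AGU (Ser): third position 2-fold.
Codon 4 GAC (Asp): third position 2-fold.
Codon 5 GAA (Glu): third position 2-fold.
Codon 6 UUU (Phe): third position 2-fold.
Codon 7 UGC (Cys): third position 2-fold.
Codon 8 UCC (Ser): third position 4-fold.
Codon 9 UGC (Cys): third position 2-fold.
Four-fold degenerate third positions: 2.

2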